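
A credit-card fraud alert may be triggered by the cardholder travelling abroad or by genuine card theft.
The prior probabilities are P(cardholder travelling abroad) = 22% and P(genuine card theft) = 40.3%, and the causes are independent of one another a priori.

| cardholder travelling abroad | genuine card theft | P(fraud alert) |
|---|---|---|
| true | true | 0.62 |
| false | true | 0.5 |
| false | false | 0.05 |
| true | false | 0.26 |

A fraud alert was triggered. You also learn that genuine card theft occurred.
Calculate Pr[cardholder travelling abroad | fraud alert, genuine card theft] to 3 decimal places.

Pr[cardholder travelling abroad | fraud alert, genuine card theft] ≈ 0.259

P(fraud alert | genuine card theft) = 0.5*0.78 + 0.62*0.22 = 0.390000 + 0.136400 = 0.526400
The cardholder travelling abroad-present share is 0.62*0.22 = 0.136400.
P(cardholder travelling abroad | fraud alert, genuine card theft) = 0.136400 / 0.526400 ≈ 0.259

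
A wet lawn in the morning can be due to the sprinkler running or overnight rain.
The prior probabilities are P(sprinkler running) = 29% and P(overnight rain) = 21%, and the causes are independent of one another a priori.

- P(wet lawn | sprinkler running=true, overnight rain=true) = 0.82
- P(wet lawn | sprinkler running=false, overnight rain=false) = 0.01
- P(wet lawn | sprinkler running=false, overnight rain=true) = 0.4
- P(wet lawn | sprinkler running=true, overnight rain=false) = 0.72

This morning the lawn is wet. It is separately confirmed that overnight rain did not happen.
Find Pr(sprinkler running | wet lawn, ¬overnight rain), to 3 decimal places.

Numerator (weight on configurations with sprinkler running): 0.72×0.29 = 0.208800
The normalizing constant is 0.01×0.71 + 0.72×0.29 = 0.215900
Posterior = 0.208800 / 0.215900 ≈ 0.967

Pr(sprinkler running | wet lawn, ¬overnight rain) ≈ 0.967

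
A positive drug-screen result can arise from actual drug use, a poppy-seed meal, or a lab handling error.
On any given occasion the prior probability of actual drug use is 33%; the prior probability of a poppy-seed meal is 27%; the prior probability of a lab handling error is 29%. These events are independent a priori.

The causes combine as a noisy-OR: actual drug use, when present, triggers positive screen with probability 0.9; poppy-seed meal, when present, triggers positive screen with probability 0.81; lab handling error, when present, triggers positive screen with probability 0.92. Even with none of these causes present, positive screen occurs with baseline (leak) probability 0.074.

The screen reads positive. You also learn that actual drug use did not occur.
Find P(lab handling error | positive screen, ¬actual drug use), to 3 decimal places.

P(lab handling error | positive screen, ¬actual drug use) ≈ 0.582

Under noisy-OR, P(positive screen | causes) = 1 − (1−0.074)·∏(1−qᵢ) over the active causes.
P(positive screen | ¬actual drug use) = 0.074·0.73·0.71 + 0.92592·0.73·0.29 + 0.82406·0.27·0.71 + 0.985925·0.27·0.29 = 0.038354 + 0.196017 + 0.157972 + 0.077198 = 0.469541
Of this, 0.273215 comes from 0.196017 + 0.077198 (the lab handling error=true cases).
Hence the posterior is 0.273215/0.469541 ≈ 0.582.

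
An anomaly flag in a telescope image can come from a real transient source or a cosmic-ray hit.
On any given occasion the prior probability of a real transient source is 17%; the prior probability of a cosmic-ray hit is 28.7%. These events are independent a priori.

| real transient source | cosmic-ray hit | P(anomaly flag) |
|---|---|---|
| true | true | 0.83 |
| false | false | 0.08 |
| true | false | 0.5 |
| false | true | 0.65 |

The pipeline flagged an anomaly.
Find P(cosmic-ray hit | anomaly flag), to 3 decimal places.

P(cosmic-ray hit | anomaly flag) ≈ 0.644

Numerator (weight on configurations with cosmic-ray hit): 0.154836 + 0.040496 = 0.195332
Denominator P(anomaly flag): 0.08*0.83*0.713 + 0.65*0.83*0.287 + 0.5*0.17*0.713 + 0.83*0.17*0.287 = 0.303280
Posterior = 0.195332 / 0.303280 ≈ 0.644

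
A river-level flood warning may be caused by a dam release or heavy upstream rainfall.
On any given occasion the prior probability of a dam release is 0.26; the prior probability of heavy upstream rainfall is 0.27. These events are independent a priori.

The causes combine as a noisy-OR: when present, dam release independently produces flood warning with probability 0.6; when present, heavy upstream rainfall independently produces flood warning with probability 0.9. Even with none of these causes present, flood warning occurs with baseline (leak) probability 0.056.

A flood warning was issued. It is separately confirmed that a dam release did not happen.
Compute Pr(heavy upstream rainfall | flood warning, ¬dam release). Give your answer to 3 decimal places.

Under noisy-OR, P(flood warning | causes) = 1 − (1−0.056)·∏(1−qᵢ) over the active causes.
Enumerate both values of heavy upstream rainfall and weight by the priors:
  P(flood warning | ¬dam release) = 0.056*0.73 + 0.9056*0.27
        = 0.040880 + 0.244512 = 0.285392
Configurations with heavy upstream rainfall contribute 0.244512, so
  P(heavy upstream rainfall | flood warning, ¬dam release) = 0.244512 / 0.285392 ≈ 0.857

Pr(heavy upstream rainfall | flood warning, ¬dam release) ≈ 0.857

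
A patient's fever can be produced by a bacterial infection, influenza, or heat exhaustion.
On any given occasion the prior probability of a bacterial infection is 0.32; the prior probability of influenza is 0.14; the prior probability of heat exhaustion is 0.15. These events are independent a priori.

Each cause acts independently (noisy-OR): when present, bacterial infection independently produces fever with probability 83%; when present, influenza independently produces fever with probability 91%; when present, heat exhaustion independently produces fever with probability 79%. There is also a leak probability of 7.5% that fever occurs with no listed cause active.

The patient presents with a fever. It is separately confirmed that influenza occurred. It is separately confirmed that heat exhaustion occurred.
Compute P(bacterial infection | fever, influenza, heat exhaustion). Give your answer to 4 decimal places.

P(bacterial infection | fever, influenza, heat exhaustion) ≈ 0.3232

Under noisy-OR, P(fever | causes) = 1 − (1−0.075)·∏(1−qᵢ) over the active causes.
P(fever | influenza, heat exhaustion) = 0.982518×0.68 + 0.997028×0.32 = 0.668112 + 0.319049 = 0.987161
Restricting to configurations with bacterial infection present: 0.997028×0.32 = 0.319049.
So P(bacterial infection | fever, influenza, heat exhaustion) = 0.319049/0.987161 ≈ 0.3232.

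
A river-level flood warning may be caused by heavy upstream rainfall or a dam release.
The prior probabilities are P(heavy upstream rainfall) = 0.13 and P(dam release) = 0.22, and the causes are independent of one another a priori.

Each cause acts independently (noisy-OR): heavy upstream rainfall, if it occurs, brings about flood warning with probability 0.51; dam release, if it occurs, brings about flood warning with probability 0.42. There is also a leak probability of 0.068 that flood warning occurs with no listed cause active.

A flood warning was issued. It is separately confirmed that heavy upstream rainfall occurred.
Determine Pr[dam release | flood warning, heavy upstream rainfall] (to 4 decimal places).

Under noisy-OR, P(flood warning | causes) = 1 − (1−0.068)·∏(1−qᵢ) over the active causes.
Enumerate both values of dam release and weight by the priors:
  P(flood warning | heavy upstream rainfall) = 0.54332×0.78 + 0.735126×0.22
        = 0.423790 + 0.161728 = 0.585518
Configurations with dam release contribute 0.161728, so
  P(dam release | flood warning, heavy upstream rainfall) = 0.161728 / 0.585518 ≈ 0.2762

Pr[dam release | flood warning, heavy upstream rainfall] ≈ 0.2762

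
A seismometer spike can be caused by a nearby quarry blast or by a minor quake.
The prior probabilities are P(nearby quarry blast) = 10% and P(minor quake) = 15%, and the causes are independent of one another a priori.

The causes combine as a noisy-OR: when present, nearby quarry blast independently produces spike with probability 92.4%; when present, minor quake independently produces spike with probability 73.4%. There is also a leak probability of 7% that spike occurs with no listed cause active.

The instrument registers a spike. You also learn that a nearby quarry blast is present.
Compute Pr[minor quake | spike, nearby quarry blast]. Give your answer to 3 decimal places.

Pr[minor quake | spike, nearby quarry blast] ≈ 0.157

Under noisy-OR, P(spike | causes) = 1 − (1−0.07)·∏(1−qᵢ) over the active causes.
P(spike | nearby quarry blast) = 0.92932*0.85 + 0.981199*0.15 = 0.789922 + 0.147180 = 0.937102
Of this, 0.147180 comes from 0.981199*0.15 (the minor quake=true cases).
Hence the posterior is 0.147180/0.937102 ≈ 0.157.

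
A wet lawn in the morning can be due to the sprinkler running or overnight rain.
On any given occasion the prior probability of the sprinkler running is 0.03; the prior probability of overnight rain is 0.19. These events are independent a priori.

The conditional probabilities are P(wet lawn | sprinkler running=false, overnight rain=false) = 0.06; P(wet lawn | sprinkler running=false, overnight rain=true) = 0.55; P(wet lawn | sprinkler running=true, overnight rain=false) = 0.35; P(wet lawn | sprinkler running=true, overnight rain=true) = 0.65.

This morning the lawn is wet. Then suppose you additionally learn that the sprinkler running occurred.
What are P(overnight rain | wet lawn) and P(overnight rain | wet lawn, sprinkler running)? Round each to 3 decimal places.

P(overnight rain | wet lawn) ≈ 0.654; P(overnight rain | wet lawn, sprinkler running) ≈ 0.303

P(wet lawn) = 0.06×0.97×0.81 + 0.55×0.97×0.19 + 0.35×0.03×0.81 + 0.65×0.03×0.19 = 0.047142 + 0.101365 + 0.008505 + 0.003705 = 0.160717
The overnight rain-present share is 0.101365 + 0.003705 = 0.105070.
P(overnight rain | wet lawn) = 0.105070 / 0.160717 ≈ 0.654

Now also conditioning on sprinkler running=true:
P(wet lawn | sprinkler running) = 0.35·0.81 + 0.65·0.19 = 0.283500 + 0.123500 = 0.407000
Of this, 0.123500 comes from 0.65·0.19 (the overnight rain=true cases).
So P(overnight rain | wet lawn, sprinkler running) = 0.123500/0.407000 ≈ 0.303.
The drop from 0.654 to 0.303 is the explaining-away (discounting) effect.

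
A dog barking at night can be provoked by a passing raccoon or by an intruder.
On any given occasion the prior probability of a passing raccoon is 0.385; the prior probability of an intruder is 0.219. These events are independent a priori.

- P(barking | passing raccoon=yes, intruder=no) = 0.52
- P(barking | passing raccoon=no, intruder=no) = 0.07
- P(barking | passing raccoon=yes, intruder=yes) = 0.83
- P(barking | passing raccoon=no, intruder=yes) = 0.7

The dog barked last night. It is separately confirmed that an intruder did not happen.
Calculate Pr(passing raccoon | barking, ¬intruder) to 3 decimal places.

P(barking | ¬intruder) = 0.07·0.615 + 0.52·0.385 = 0.043050 + 0.200200 = 0.243250
Restricting to configurations with passing raccoon present: 0.52·0.385 = 0.200200.
Hence the posterior is 0.200200/0.243250 ≈ 0.823.

Pr(passing raccoon | barking, ¬intruder) ≈ 0.823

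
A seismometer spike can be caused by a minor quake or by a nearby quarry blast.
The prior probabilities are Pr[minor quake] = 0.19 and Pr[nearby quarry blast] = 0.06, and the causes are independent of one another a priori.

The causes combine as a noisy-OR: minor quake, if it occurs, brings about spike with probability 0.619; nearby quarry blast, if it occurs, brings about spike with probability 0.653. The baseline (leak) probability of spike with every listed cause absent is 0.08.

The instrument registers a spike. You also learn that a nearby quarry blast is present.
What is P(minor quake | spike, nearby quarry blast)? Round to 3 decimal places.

P(minor quake | spike, nearby quarry blast) ≈ 0.232

Under noisy-OR, P(spike | causes) = 1 − (1−0.08)·∏(1−qᵢ) over the active causes.
Enumerate both values of minor quake and weight by the priors:
  P(spike | nearby quarry blast) = 0.68076*0.81 + 0.87837*0.19
        = 0.551416 + 0.166890 = 0.718306
Keeping only the minor quake-present terms gives 0.166890, so
  P(minor quake | spike, nearby quarry blast) = 0.166890 / 0.718306 ≈ 0.232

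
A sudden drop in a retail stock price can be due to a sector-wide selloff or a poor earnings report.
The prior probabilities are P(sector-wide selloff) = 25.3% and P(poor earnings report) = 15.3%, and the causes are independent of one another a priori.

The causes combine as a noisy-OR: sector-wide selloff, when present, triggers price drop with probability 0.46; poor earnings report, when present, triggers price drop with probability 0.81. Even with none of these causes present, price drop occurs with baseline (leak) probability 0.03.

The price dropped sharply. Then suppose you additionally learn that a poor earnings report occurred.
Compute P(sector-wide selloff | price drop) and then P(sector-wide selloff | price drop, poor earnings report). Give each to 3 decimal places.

P(sector-wide selloff | price drop) ≈ 0.550; P(sector-wide selloff | price drop, poor earnings report) ≈ 0.272

Under noisy-OR, P(price drop | causes) = 1 − (1−0.03)·∏(1−qᵢ) over the active causes.
Weight on sector-wide selloff=true, given the evidence: 0.102045 + 0.034857 = 0.136902
Normalizer over all consistent configurations: 0.03×0.747×0.847 + 0.8157×0.747×0.153 + 0.4762×0.253×0.847 + 0.900478×0.253×0.153 = 0.249110
Posterior = 0.136902 / 0.249110 ≈ 0.550

Now condition on the additional information:
Weight on sector-wide selloff=true, given the evidence: 0.900478×0.253 = 0.227821
The normalizing constant is 0.8157×0.747 + 0.900478×0.253 = 0.837149
Posterior = 0.227821 / 0.837149 ≈ 0.272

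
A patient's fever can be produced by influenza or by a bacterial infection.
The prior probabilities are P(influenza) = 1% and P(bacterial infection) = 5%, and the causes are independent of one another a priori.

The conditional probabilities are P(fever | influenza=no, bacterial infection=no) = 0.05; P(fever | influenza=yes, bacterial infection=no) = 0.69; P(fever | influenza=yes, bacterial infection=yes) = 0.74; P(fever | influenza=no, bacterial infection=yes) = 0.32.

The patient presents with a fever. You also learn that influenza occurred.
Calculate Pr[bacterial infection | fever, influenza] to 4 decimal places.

Pr[bacterial infection | fever, influenza] ≈ 0.0534

Sum P(fever|·) weighted by the priors over both values of bacterial infection:
  P(fever | influenza) = 0.69×0.95 + 0.74×0.05
        = 0.655500 + 0.037000 = 0.692500
The terms with bacterial infection present sum to 0.037000, so
  P(bacterial infection | fever, influenza) = 0.037000 / 0.692500 ≈ 0.0534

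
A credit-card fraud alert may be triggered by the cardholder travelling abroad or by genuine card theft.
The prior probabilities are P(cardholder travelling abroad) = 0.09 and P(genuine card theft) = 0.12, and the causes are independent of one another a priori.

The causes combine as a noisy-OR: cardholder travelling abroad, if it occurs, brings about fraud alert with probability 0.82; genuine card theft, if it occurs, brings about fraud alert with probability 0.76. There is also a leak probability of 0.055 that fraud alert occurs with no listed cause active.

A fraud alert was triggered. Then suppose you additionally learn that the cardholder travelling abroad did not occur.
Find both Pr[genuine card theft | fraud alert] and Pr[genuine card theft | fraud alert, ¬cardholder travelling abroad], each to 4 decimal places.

Pr[genuine card theft | fraud alert] ≈ 0.4634; Pr[genuine card theft | fraud alert, ¬cardholder travelling abroad] ≈ 0.6572

Under noisy-OR, P(fraud alert | causes) = 1 − (1−0.055)·∏(1−qᵢ) over the active causes.
P(fraud alert) = 0.055*0.91*0.88 + 0.7732*0.91*0.12 + 0.8299*0.09*0.88 + 0.959176*0.09*0.12 = 0.044044 + 0.084433 + 0.065728 + 0.010359 = 0.204564
Restricting to configurations with genuine card theft present: 0.084433 + 0.010359 = 0.094792.
So P(genuine card theft | fraud alert) = 0.094792/0.204564 ≈ 0.4634.

Now condition on the additional information:
Enumerate both values of genuine card theft and weight by the priors:
  P(fraud alert | ¬cardholder travelling abroad) = 0.055·0.88 + 0.7732·0.12
        = 0.048400 + 0.092784 = 0.141184
The terms with genuine card theft present sum to 0.092784, so
  P(genuine card theft | fraud alert, ¬cardholder travelling abroad) = 0.092784 / 0.141184 ≈ 0.6572
With cardholder travelling abroad excluded, genuine card theft must carry more of the explanatory weight for the fraud alert.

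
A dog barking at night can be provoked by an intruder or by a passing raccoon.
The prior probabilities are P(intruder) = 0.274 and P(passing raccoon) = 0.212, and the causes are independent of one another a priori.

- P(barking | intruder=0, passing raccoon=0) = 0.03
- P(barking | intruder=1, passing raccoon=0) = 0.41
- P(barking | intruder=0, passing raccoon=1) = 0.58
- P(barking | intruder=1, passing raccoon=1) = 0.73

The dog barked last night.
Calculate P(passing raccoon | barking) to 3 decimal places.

P(passing raccoon | barking) ≈ 0.555

Weight on passing raccoon=true, given the evidence: 0.089269 + 0.042404 = 0.131673
Normalizer over all consistent configurations: 0.03×0.726×0.788 + 0.58×0.726×0.212 + 0.41×0.274×0.788 + 0.73×0.274×0.212 = 0.237360
P(passing raccoon | barking) = 0.131673/0.237360 ≈ 0.555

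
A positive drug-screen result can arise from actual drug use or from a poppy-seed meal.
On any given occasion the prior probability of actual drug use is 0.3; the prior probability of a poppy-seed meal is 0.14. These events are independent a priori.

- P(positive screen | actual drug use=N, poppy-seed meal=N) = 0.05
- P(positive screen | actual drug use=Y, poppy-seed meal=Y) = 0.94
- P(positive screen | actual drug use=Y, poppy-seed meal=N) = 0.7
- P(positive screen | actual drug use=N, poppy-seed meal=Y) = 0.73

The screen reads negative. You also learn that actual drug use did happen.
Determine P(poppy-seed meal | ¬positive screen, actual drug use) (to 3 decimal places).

P(¬positive screen | actual drug use) = 0.3·0.86 + 0.06·0.14 = 0.258000 + 0.008400 = 0.266400
Restricting to configurations with poppy-seed meal present: 0.06·0.14 = 0.008400.
P(poppy-seed meal | ¬positive screen, actual drug use) = 0.008400 / 0.266400 ≈ 0.032

P(poppy-seed meal | ¬positive screen, actual drug use) ≈ 0.032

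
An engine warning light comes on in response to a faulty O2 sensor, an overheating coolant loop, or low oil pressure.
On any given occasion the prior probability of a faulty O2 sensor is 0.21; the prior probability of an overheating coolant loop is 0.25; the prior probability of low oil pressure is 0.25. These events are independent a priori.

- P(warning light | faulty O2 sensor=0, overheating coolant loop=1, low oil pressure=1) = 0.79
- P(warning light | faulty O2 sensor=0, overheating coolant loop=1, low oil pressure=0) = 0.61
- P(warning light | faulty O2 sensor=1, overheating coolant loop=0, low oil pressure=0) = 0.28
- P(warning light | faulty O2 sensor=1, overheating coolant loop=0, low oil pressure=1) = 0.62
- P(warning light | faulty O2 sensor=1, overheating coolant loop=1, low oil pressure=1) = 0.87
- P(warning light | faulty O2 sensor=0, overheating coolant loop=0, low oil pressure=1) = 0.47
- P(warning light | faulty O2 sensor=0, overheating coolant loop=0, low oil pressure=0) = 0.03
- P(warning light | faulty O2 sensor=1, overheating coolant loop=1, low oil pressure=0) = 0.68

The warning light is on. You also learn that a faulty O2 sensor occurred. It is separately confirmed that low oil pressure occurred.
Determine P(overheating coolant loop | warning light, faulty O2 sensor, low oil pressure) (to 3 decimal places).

Enumerate both values of overheating coolant loop and weight by the priors:
  P(warning light | faulty O2 sensor, low oil pressure) = 0.62·0.75 + 0.87·0.25
        = 0.465000 + 0.217500 = 0.682500
The terms with overheating coolant loop present sum to 0.217500, so
  P(overheating coolant loop | warning light, faulty O2 sensor, low oil pressure) = 0.217500 / 0.682500 ≈ 0.319

P(overheating coolant loop | warning light, faulty O2 sensor, low oil pressure) ≈ 0.319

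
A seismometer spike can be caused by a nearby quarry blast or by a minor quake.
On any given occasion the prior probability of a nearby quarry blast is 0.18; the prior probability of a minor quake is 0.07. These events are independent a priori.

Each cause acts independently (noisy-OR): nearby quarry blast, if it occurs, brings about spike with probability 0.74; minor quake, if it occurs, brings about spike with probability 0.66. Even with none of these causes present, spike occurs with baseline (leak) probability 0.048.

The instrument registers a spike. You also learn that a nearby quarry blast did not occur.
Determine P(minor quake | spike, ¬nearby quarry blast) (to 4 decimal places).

Under noisy-OR, P(spike | causes) = 1 − (1−0.048)·∏(1−qᵢ) over the active causes.
For the numerator, keep only minor quake=true terms: 0.67632*0.07 = 0.047342
Denominator P(spike | ¬nearby quarry blast): 0.048*0.93 + 0.67632*0.07 = 0.091982
P(minor quake | spike, ¬nearby quarry blast) = 0.047342/0.091982 ≈ 0.5147

P(minor quake | spike, ¬nearby quarry blast) ≈ 0.5147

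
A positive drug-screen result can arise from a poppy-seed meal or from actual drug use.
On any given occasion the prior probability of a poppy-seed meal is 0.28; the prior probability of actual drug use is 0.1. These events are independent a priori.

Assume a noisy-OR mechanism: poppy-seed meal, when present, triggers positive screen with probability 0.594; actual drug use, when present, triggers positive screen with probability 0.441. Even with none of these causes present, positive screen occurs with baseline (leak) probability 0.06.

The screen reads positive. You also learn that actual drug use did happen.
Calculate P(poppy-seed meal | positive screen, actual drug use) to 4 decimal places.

P(poppy-seed meal | positive screen, actual drug use) ≈ 0.3920

Under noisy-OR, P(positive screen | causes) = 1 − (1−0.06)·∏(1−qᵢ) over the active causes.
Weight on poppy-seed meal=true, given the evidence: 0.786663*0.28 = 0.220266
Normalizer over all consistent configurations: 0.47454*0.72 + 0.786663*0.28 = 0.561935
P(poppy-seed meal | positive screen, actual drug use) = 0.220266/0.561935 ≈ 0.3920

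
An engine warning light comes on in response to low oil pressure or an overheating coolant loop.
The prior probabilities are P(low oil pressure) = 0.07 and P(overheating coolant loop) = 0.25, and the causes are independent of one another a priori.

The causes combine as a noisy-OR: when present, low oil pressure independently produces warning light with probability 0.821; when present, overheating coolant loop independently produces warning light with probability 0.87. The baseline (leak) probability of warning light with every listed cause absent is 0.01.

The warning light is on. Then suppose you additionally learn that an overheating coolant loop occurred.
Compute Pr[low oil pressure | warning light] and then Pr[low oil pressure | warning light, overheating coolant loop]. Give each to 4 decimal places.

Under noisy-OR, P(warning light | causes) = 1 − (1−0.01)·∏(1−qᵢ) over the active causes.
P(warning light) = 0.01·0.93·0.75 + 0.8713·0.93·0.25 + 0.82279·0.07·0.75 + 0.976963·0.07·0.25 = 0.006975 + 0.202577 + 0.043196 + 0.017097 = 0.269845
The low oil pressure-present share is 0.043196 + 0.017097 = 0.060293.
Hence the posterior is 0.060293/0.269845 ≈ 0.2234.

Now also conditioning on overheating coolant loop=true:
Weight on low oil pressure=true, given the evidence: 0.976963·0.07 = 0.068387
The normalizing constant is 0.8713·0.93 + 0.976963·0.07 = 0.878696
Posterior = 0.068387 / 0.878696 ≈ 0.0778
Conditioning on overheating coolant loop lowers the posterior on low oil pressure: the classic explaining-away effect in a common-effect structure.

Pr[low oil pressure | warning light] ≈ 0.2234; Pr[low oil pressure | warning light, overheating coolant loop] ≈ 0.0778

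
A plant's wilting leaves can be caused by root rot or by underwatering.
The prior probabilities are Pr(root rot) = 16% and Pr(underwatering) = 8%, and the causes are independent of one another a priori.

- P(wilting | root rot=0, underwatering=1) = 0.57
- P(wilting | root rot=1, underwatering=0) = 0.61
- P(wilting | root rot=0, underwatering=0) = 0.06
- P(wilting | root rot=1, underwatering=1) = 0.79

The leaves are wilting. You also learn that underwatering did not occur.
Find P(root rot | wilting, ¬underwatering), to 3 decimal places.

P(root rot | wilting, ¬underwatering) ≈ 0.659

Sum P(wilting|·) weighted by the priors over both values of root rot:
  P(wilting | ¬underwatering) = 0.06·0.84 + 0.61·0.16
        = 0.050400 + 0.097600 = 0.148000
Keeping only the root rot-present terms gives 0.097600, so
  P(root rot | wilting, ¬underwatering) = 0.097600 / 0.148000 ≈ 0.659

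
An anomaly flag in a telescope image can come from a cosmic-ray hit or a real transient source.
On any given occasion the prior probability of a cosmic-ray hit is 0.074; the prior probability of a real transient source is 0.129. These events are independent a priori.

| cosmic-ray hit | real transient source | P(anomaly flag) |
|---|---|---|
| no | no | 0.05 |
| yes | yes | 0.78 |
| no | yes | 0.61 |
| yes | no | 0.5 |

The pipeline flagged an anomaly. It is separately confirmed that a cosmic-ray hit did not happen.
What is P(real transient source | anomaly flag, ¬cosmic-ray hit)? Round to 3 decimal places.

P(real transient source | anomaly flag, ¬cosmic-ray hit) ≈ 0.644

Numerator (weight on configurations with real transient source): 0.61×0.129 = 0.078690
The normalizing constant is 0.05×0.871 + 0.61×0.129 = 0.122240
P(real transient source | anomaly flag, ¬cosmic-ray hit) = 0.078690/0.122240 ≈ 0.644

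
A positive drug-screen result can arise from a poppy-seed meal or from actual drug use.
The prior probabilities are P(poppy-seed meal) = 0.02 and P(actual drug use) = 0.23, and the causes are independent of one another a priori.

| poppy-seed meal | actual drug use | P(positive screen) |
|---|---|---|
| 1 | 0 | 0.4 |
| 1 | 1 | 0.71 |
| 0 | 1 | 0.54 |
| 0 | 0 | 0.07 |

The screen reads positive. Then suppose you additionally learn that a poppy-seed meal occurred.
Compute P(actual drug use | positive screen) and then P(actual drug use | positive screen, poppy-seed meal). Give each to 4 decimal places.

P(actual drug use | positive screen) ≈ 0.6794; P(actual drug use | positive screen, poppy-seed meal) ≈ 0.3465

Weight on actual drug use=true, given the evidence: 0.121716 + 0.003266 = 0.124982
The normalizing constant is 0.07*0.98*0.77 + 0.54*0.98*0.23 + 0.4*0.02*0.77 + 0.71*0.02*0.23 = 0.183964
Posterior = 0.124982 / 0.183964 ≈ 0.6794

Now condition on the additional information:
P(positive screen | poppy-seed meal) = 0.4·0.77 + 0.71·0.23 = 0.308000 + 0.163300 = 0.471300
Of this, 0.163300 comes from 0.71·0.23 (the actual drug use=true cases).
Hence the posterior is 0.163300/0.471300 ≈ 0.3465.
Conditioning on poppy-seed meal lowers the posterior on actual drug use: the classic explaining-away effect in a common-effect structure.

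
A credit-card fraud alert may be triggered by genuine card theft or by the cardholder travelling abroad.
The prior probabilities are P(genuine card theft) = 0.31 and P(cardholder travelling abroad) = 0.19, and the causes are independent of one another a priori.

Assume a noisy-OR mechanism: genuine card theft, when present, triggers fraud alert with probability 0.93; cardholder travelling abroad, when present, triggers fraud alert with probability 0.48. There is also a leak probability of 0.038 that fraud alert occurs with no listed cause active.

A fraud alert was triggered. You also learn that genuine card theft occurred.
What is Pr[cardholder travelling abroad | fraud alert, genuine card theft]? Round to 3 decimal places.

Pr[cardholder travelling abroad | fraud alert, genuine card theft] ≈ 0.195

Under noisy-OR, P(fraud alert | causes) = 1 − (1−0.038)·∏(1−qᵢ) over the active causes.
Sum P(fraud alert|·) weighted by the priors over both values of cardholder travelling abroad:
  P(fraud alert | genuine card theft) = 0.93266·0.81 + 0.964983·0.19
        = 0.755455 + 0.183347 = 0.938802
Configurations with cardholder travelling abroad contribute 0.183347, so
  P(cardholder travelling abroad | fraud alert, genuine card theft) = 0.183347 / 0.938802 ≈ 0.195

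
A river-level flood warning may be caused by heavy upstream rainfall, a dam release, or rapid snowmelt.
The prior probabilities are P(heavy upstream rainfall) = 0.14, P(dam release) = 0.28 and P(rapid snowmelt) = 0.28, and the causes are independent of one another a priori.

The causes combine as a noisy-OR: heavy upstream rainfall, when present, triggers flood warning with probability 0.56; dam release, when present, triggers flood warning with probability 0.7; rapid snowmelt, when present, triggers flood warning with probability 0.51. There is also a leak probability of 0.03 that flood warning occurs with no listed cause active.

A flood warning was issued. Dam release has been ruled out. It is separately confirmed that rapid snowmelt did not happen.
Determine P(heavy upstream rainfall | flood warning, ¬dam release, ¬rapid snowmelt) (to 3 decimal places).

P(heavy upstream rainfall | flood warning, ¬dam release, ¬rapid snowmelt) ≈ 0.757

Under noisy-OR, P(flood warning | causes) = 1 − (1−0.03)·∏(1−qᵢ) over the active causes.
P(flood warning | ¬dam release, ¬rapid snowmelt) = 0.03·0.86 + 0.5732·0.14 = 0.025800 + 0.080248 = 0.106048
Restricting to configurations with heavy upstream rainfall present: 0.5732·0.14 = 0.080248.
P(heavy upstream rainfall | flood warning, ¬dam release, ¬rapid snowmelt) = 0.080248 / 0.106048 ≈ 0.757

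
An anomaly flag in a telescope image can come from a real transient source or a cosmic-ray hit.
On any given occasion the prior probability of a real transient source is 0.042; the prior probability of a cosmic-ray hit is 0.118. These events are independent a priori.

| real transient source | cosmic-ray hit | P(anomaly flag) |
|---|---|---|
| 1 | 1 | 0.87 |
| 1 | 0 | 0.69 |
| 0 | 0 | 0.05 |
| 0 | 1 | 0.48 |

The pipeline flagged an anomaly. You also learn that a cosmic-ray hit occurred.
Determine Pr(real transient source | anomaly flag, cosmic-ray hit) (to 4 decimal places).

P(anomaly flag | cosmic-ray hit) = 0.48·0.958 + 0.87·0.042 = 0.459840 + 0.036540 = 0.496380
The real transient source-present share is 0.87·0.042 = 0.036540.
Hence the posterior is 0.036540/0.496380 ≈ 0.0736.

Pr(real transient source | anomaly flag, cosmic-ray hit) ≈ 0.0736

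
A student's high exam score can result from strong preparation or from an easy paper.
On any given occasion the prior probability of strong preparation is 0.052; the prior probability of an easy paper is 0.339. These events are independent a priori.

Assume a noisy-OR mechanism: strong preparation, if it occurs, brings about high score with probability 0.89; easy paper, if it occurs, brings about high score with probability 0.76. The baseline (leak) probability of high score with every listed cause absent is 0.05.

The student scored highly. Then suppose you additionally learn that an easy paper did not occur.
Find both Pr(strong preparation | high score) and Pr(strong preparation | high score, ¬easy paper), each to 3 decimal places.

Pr(strong preparation | high score) ≈ 0.147; Pr(strong preparation | high score, ¬easy paper) ≈ 0.496

Under noisy-OR, P(high score | causes) = 1 − (1−0.05)·∏(1−qᵢ) over the active causes.
Enumerate the 4 (strong preparation, easy paper) configurations and weight by the priors:
  P(high score) = 0.05*0.948*0.661 + 0.772*0.948*0.339 + 0.8955*0.052*0.661 + 0.97492*0.052*0.339
        = 0.031331 + 0.248099 + 0.030780 + 0.017186 = 0.327396
Keeping only the strong preparation-present terms gives 0.047966, so
  P(strong preparation | high score) = 0.047966 / 0.327396 ≈ 0.147

Now condition on the additional information:
Sum P(high score|·) weighted by the priors over both values of strong preparation:
  P(high score | ¬easy paper) = 0.05·0.948 + 0.8955·0.052
        = 0.047400 + 0.046566 = 0.093966
The terms with strong preparation present sum to 0.046566, so
  P(strong preparation | high score, ¬easy paper) = 0.046566 / 0.093966 ≈ 0.496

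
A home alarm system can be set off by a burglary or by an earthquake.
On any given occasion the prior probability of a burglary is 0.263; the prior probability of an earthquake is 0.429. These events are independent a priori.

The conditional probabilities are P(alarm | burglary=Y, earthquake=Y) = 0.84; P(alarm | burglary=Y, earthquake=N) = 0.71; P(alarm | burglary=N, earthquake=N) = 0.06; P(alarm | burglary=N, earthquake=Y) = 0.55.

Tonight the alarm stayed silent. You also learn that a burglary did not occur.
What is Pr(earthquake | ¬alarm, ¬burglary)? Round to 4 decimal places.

P(¬alarm | ¬burglary) = 0.94*0.571 + 0.45*0.429 = 0.536740 + 0.193050 = 0.729790
The earthquake-present share is 0.45*0.429 = 0.193050.
Hence the posterior is 0.193050/0.729790 ≈ 0.2645.

Pr(earthquake | ¬alarm, ¬burglary) ≈ 0.2645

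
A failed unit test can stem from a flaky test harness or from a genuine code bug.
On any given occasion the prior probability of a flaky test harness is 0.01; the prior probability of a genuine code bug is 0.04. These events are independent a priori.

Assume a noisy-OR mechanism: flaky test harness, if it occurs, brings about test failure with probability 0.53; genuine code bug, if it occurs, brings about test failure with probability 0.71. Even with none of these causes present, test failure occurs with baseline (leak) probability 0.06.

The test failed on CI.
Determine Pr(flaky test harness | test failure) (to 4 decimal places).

Under noisy-OR, P(test failure | causes) = 1 − (1−0.06)·∏(1−qᵢ) over the active causes.
Enumerate the 4 (flaky test harness, genuine code bug) configurations and weight by the priors:
  P(test failure) = 0.06·0.99·0.96 + 0.7274·0.99·0.04 + 0.5582·0.01·0.96 + 0.871878·0.01·0.04
        = 0.057024 + 0.028805 + 0.005359 + 0.000349 = 0.091537
Configurations with flaky test harness contribute 0.005708, so
  P(flaky test harness | test failure) = 0.005708 / 0.091537 ≈ 0.0624

Pr(flaky test harness | test failure) ≈ 0.0624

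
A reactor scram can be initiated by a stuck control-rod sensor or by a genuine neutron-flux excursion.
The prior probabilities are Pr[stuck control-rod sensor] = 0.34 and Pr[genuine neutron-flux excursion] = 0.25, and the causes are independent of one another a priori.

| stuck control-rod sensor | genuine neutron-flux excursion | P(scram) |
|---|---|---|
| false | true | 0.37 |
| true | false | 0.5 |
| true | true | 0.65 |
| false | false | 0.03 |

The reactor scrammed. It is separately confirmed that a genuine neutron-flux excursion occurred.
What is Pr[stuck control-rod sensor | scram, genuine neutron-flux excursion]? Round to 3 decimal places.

P(scram | genuine neutron-flux excursion) = 0.37×0.66 + 0.65×0.34 = 0.244200 + 0.221000 = 0.465200
Restricting to configurations with stuck control-rod sensor present: 0.65×0.34 = 0.221000.
Hence the posterior is 0.221000/0.465200 ≈ 0.475.

Pr[stuck control-rod sensor | scram, genuine neutron-flux excursion] ≈ 0.475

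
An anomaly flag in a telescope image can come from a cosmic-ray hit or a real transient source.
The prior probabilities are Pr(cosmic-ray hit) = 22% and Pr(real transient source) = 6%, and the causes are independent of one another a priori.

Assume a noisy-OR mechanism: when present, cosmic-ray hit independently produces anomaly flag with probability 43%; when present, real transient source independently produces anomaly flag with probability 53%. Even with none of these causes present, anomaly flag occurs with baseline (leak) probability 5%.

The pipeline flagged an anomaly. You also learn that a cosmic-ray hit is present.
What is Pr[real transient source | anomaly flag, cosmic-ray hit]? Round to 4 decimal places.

Under noisy-OR, P(anomaly flag | causes) = 1 − (1−0.05)·∏(1−qᵢ) over the active causes.
Numerator (weight on configurations with real transient source): 0.745495×0.06 = 0.044730
Normalizer over all consistent configurations: 0.4585×0.94 + 0.745495×0.06 = 0.475720
P(real transient source | anomaly flag, cosmic-ray hit) = 0.044730/0.475720 ≈ 0.0940

Pr[real transient source | anomaly flag, cosmic-ray hit] ≈ 0.0940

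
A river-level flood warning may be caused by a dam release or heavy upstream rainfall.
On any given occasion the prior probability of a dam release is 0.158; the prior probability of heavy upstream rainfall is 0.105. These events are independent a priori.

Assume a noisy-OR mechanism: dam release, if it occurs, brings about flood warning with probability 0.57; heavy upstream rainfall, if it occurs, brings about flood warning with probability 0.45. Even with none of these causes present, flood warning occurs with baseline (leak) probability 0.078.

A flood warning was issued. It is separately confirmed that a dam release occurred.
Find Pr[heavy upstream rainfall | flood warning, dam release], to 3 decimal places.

Pr[heavy upstream rainfall | flood warning, dam release] ≈ 0.132

Under noisy-OR, P(flood warning | causes) = 1 − (1−0.078)·∏(1−qᵢ) over the active causes.
Numerator (weight on configurations with heavy upstream rainfall): 0.781947×0.105 = 0.082104
The normalizing constant is 0.60354×0.895 + 0.781947×0.105 = 0.622272
Posterior = 0.082104 / 0.622272 ≈ 0.132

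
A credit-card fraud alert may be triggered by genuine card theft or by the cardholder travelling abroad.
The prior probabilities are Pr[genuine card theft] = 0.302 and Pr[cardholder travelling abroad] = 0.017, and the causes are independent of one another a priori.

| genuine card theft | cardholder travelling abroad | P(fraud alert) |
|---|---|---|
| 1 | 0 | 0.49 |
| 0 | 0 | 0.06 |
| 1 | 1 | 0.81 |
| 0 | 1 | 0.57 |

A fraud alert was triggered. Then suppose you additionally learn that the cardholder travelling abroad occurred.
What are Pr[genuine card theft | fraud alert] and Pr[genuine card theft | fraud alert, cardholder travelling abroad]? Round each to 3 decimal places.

P(fraud alert) = 0.06*0.698*0.983 + 0.57*0.698*0.017 + 0.49*0.302*0.983 + 0.81*0.302*0.017 = 0.041168 + 0.006764 + 0.145464 + 0.004159 = 0.197555
Restricting to configurations with genuine card theft present: 0.145464 + 0.004159 = 0.149623.
Hence the posterior is 0.149623/0.197555 ≈ 0.757.

Now also conditioning on cardholder travelling abroad=true:
P(fraud alert | cardholder travelling abroad) = 0.57*0.698 + 0.81*0.302 = 0.397860 + 0.244620 = 0.642480
Of this, 0.244620 comes from 0.81*0.302 (the genuine card theft=true cases).
So P(genuine card theft | fraud alert, cardholder travelling abroad) = 0.244620/0.642480 ≈ 0.381.

Pr[genuine card theft | fraud alert] ≈ 0.757; Pr[genuine card theft | fraud alert, cardholder travelling abroad] ≈ 0.381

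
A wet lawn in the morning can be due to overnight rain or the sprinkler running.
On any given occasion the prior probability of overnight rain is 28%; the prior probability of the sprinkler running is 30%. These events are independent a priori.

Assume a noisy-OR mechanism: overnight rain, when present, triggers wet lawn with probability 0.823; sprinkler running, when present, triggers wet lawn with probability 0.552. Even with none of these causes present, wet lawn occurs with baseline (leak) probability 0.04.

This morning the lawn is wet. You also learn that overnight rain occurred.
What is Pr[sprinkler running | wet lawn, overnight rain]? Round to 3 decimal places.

Pr[sprinkler running | wet lawn, overnight rain] ≈ 0.323

Under noisy-OR, P(wet lawn | causes) = 1 − (1−0.04)·∏(1−qᵢ) over the active causes.
Sum P(wet lawn|·) weighted by the priors over both values of sprinkler running:
  P(wet lawn | overnight rain) = 0.83008·0.7 + 0.923876·0.3
        = 0.581056 + 0.277163 = 0.858219
Keeping only the sprinkler running-present terms gives 0.277163, so
  P(sprinkler running | wet lawn, overnight rain) = 0.277163 / 0.858219 ≈ 0.323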